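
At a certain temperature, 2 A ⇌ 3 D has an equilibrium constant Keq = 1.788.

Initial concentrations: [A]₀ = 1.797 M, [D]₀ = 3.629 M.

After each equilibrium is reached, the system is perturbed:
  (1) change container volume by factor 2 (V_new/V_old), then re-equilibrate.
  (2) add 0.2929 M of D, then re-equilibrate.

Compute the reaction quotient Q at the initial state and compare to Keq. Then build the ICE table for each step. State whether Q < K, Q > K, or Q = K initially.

Q₀ = 14.8 vs Keq = 1.788 ⇒ Q>K, reverse
Step 1:
                    A           D
  I             1.797       3.629
  C            0.8651      -1.298
  E             2.662       2.331
  solve Keq expr → x = -0.4326; check Q = 1.788
Then change container volume by factor 2 (V_new/V_old).
Step 2:
                    A           D
  I             1.331       1.166
  C           -0.1347      0.2021
  E             1.196       1.368
  solve Keq expr → x = 0.06737; check Q = 1.788
Then add 0.2929 M of D.
Step 3:
                    A           D
  I             1.196       1.661
  C            0.1302     -0.1954
  E             1.327       1.465
  solve Keq expr → x = -0.06512; check Q = 1.788

Q₀ = 14.8; Q > K (proceeds reverse)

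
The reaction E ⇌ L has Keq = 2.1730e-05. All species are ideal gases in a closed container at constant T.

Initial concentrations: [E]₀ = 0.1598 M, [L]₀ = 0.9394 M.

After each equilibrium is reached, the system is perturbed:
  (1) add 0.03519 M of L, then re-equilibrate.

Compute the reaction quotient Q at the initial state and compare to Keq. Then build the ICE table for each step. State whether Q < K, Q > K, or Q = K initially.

Q₀ = 5.879 vs Keq = 2.1730e-05 ⇒ Q>K, reverse
Step 1:
                  E         L
  Initial    0.1598    0.9394
  Change     0.9394   -0.9394
  Equil       1.099 2.3885e-05
  solve Keq expr → x = -0.9394; check Q = 2.1730e-05
Then add 0.03519 M of L.
Step 2:
                  E         L
  Initial     1.099   0.03521
  Change    0.03519  -0.03519
  Equil       1.134 2.4650e-05
  solve Keq expr → x = -0.03519; check Q = 2.1730e-05

Q₀ = 5.879; Q > K (proceeds reverse)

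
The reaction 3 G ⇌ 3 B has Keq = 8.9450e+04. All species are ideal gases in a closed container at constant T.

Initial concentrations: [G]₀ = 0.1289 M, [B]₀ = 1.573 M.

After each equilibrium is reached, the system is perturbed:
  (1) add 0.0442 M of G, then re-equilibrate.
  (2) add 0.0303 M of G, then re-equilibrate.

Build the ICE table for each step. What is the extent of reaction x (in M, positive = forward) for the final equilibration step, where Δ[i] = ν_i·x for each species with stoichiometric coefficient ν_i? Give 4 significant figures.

Q₀ = 1817 vs Keq = 8.9450e+04 ⇒ Q<K, forward
Step 1:
                    G           B
  Initial      0.1289       1.573
  Change     -0.09168     0.09168
  Equil       0.03722       1.665
  solve Keq expr → x = 0.03056; check Q = 8.9450e+04
Then add 0.0442 M of G.
Step 2:
                    G           B
  Initial     0.08142       1.665
  Change     -0.04323     0.04323
  Equil       0.03819       1.708
  solve Keq expr → x = 0.01441; check Q = 8.9450e+04
Then add 0.0303 M of G.
Step 3:
                    G           B
  Initial     0.06849       1.708
  Change     -0.02964     0.02964
  Equil       0.03885       1.738
  solve Keq expr → x = 0.009879; check Q = 8.9450e+04

x = 0.009879 M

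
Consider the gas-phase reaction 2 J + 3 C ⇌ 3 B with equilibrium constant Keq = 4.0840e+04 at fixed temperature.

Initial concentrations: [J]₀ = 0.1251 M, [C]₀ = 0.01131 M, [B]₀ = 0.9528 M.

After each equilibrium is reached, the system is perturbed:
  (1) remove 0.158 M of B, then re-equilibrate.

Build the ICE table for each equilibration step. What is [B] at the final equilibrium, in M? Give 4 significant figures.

Q₀ = 3.8203e+07 vs Keq = 4.0840e+04 ⇒ Q>K, reverse
Step 1:
                  J         C         B
  Initial    0.1251   0.01131    0.9528
  Change    0.04751   0.07126  -0.07126
  Equil      0.1726   0.08257    0.8815
  solve Keq expr → x = -0.02375; check Q = 4.0840e+04
Then remove 0.158 M of B.
Step 2:
                  J         C         B
  Initial    0.1726   0.08257    0.7235
  Change  -0.007721  -0.01158   0.01158
  Equil      0.1649   0.07099    0.7351
  solve Keq expr → x = 0.003861; check Q = 4.0840e+04

[B]_eq = 0.7351 M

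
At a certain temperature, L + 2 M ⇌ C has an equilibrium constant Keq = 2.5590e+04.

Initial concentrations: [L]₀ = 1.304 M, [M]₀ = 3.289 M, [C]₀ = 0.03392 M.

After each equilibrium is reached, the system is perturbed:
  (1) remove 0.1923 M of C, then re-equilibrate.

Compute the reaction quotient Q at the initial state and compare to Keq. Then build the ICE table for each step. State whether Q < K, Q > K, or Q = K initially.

Q₀ = 0.002405; Q < K (proceeds forward)

Q₀ = 0.002405 vs Keq = 2.5590e+04 ⇒ Q<K, forward
Step 1:
                  L         M         C
  init        1.304     3.289   0.03392
  Δ          -1.304    -2.608     1.304
  eq      1.1265e-04    0.6812     1.338
  solve Keq expr → x = 1.304; check Q = 2.5590e+04
Then remove 0.1923 M of C.
Step 2:
                  L         M         C
  init    1.1265e-04    0.6812     1.146
  Δ       -1.6182e-05 -3.2365e-05 1.6182e-05
  eq      9.6470e-05    0.6812     1.146
  solve Keq expr → x = 1.6182e-05; check Q = 2.5590e+04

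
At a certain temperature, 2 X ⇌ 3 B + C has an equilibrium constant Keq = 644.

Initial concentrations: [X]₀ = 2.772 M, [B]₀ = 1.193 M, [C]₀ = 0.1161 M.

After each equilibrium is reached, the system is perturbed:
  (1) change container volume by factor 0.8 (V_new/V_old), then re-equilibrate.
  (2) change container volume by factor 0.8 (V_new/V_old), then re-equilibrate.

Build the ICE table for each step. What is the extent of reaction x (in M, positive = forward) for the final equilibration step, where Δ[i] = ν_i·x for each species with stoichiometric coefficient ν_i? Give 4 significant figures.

Q₀ = 0.02565 vs Keq = 644 ⇒ Q<K, forward
Step 1:
                  X         B         C
  init        2.772     1.193    0.1161
  Δ          -2.322     3.483     1.161
  eq         0.4502     4.676     1.277
  solve Keq expr → x = 1.161; check Q = 644
Then change container volume by factor 0.8 (V_new/V_old).
Step 2:
                  X         B         C
  init       0.5628     5.845     1.596
  Δ          0.1023   -0.1534  -0.05113
  eq          0.665     5.691     1.545
  solve Keq expr → x = -0.05113; check Q = 644
Then change container volume by factor 0.8 (V_new/V_old).
Step 3:
                  X         B         C
  init       0.8313     7.114     1.931
  Δ          0.1428   -0.2141  -0.07138
  eq          0.974       6.9      1.86
  solve Keq expr → x = -0.07138; check Q = 644

x = -0.07138 M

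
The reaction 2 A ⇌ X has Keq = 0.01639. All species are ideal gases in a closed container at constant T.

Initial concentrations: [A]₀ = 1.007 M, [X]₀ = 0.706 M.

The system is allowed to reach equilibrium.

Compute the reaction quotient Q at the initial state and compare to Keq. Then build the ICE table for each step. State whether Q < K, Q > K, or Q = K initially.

Q₀ = 0.6962 vs Keq = 0.01639 ⇒ Q>K, reverse
Step 1:
                  A         X
  Initial     1.007     0.706
  Change      1.246   -0.6228
  Equil       2.253   0.08317
  solve Keq expr → x = -0.6228; check Q = 0.01639

Q₀ = 0.6962; Q > K (proceeds reverse)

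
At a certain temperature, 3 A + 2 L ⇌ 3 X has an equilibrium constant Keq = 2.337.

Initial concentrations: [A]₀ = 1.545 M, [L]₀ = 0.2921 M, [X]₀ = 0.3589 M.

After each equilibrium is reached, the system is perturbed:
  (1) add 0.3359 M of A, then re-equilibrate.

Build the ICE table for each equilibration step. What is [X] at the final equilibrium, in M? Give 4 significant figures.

Q₀ = 0.1469 vs Keq = 2.337 ⇒ Q<K, forward
Step 1:
                   A          L          X
  I            1.545     0.2921     0.3589
  C          -0.1875     -0.125     0.1875
  E            1.357     0.1671     0.5464
  solve Keq expr → x = 0.06251; check Q = 2.337
Then add 0.3359 M of A.
Step 2:
                   A          L          X
  I            1.693     0.1671     0.5464
  C         -0.04194   -0.02796    0.04194
  E            1.651     0.1391     0.5884
  solve Keq expr → x = 0.01398; check Q = 2.337

[X]_eq = 0.5884 M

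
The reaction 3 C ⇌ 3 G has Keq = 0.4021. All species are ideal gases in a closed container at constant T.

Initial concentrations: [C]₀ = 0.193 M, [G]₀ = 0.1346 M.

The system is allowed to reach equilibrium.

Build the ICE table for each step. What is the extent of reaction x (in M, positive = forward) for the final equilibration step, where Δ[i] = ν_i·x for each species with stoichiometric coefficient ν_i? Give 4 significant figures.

Q₀ = 0.3392 vs Keq = 0.4021 ⇒ Q<K, forward
Step 1:
                  C         G
  I           0.193    0.1346
  C       -0.004518  0.004518
  E          0.1885    0.1391
  solve Keq expr → x = 0.001506; check Q = 0.4021

x = 0.001506 M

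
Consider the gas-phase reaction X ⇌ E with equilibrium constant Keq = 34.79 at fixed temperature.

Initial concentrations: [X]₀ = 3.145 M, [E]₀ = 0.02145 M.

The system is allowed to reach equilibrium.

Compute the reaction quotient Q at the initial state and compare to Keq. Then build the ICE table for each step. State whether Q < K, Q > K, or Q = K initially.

Q₀ = 0.00682; Q < K (proceeds forward)

Q₀ = 0.00682 vs Keq = 34.79 ⇒ Q<K, forward
Step 1:
                   X          E
  init         3.145    0.02145
  Δ           -3.057      3.057
  eq         0.08847      3.078
  solve Keq expr → x = 3.057; check Q = 34.79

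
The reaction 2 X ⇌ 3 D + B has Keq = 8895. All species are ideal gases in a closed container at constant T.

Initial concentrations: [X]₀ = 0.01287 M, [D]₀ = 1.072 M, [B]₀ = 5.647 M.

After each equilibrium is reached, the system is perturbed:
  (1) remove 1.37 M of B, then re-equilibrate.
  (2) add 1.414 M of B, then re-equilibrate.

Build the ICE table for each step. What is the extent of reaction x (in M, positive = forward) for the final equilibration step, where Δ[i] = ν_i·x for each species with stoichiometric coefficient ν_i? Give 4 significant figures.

Q₀ = 4.2000e+04 vs Keq = 8895 ⇒ Q>K, reverse
Step 1:
                    X           D           B
  I           0.01287       1.072       5.647
  C           0.01425    -0.02137   -0.007123
  E           0.02712       1.051        5.64
  solve Keq expr → x = -0.007123; check Q = 8895
Then remove 1.37 M of B.
Step 2:
                    X           D           B
  I           0.02712       1.051        4.27
  C         -0.003348    0.005022    0.001674
  E           0.02377       1.056       4.272
  solve Keq expr → x = 0.001674; check Q = 8895
Then add 1.414 M of B.
Step 3:
                    X           D           B
  I           0.02377       1.056       5.686
  C          0.003448   -0.005172   -0.001724
  E           0.02722        1.05       5.684
  solve Keq expr → x = -0.001724; check Q = 8895

x = -0.001724 M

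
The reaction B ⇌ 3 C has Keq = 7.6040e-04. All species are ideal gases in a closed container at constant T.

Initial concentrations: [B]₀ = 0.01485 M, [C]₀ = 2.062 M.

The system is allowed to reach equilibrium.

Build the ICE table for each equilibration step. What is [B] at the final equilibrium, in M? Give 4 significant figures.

[B]_eq = 0.6755 M

Q₀ = 590.4 vs Keq = 7.6040e-04 ⇒ Q>K, reverse
Step 1:
                    B           C
  init        0.01485       2.062
  Δ            0.6606      -1.982
  eq           0.6755     0.08009
  solve Keq expr → x = -0.6606; check Q = 7.6040e-04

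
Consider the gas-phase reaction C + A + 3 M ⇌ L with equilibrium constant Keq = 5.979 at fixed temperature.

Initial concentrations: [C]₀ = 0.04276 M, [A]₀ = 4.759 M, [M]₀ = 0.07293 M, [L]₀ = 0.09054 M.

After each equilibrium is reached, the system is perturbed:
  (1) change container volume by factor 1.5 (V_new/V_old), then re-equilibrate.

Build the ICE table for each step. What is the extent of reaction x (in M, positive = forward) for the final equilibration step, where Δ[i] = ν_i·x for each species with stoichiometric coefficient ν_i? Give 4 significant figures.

x = -0.01301 M

Q₀ = 1147 vs Keq = 5.979 ⇒ Q>K, reverse
Step 1:
                   C          A          M          L
  I          0.04276      4.759    0.07293    0.09054
  C          0.05416    0.05416     0.1625   -0.05416
  E          0.09692      4.813     0.2354    0.03638
  solve Keq expr → x = -0.05416; check Q = 5.979
Then change container volume by factor 1.5 (V_new/V_old).
Step 2:
                   C          A          M          L
  I          0.06461      3.209     0.1569    0.02426
  C          0.01301    0.01301    0.03902   -0.01301
  E          0.07762      3.222      0.196    0.01125
  solve Keq expr → x = -0.01301; check Q = 5.979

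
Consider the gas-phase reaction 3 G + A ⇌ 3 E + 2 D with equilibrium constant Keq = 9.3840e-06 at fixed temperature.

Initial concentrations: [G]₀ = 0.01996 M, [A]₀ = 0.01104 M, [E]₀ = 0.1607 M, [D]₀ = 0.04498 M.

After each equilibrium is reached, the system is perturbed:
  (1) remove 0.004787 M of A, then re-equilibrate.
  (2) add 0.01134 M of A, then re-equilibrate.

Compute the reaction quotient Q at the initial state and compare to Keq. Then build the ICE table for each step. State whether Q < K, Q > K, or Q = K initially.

Q₀ = 95.64; Q > K (proceeds reverse)

Q₀ = 95.64 vs Keq = 9.3840e-06 ⇒ Q>K, reverse
Step 1:
                    G           A           E           D
  I           0.01996     0.01104      0.1607     0.04498
  C           0.06673     0.02224    -0.06673    -0.04448
  E           0.08669     0.03328     0.09397  4.9514e-04
  solve Keq expr → x = -0.02224; check Q = 9.3840e-06
Then remove 0.004787 M of A.
Step 2:
                    G           A           E           D
  I           0.08669      0.0285     0.09397  4.9514e-04
  C        5.4031e-05  1.8010e-05 -5.4031e-05 -3.6021e-05
  E           0.08674     0.02851     0.09392  4.5912e-04
  solve Keq expr → x = -1.8010e-05; check Q = 9.3840e-06
Then add 0.01134 M of A.
Step 3:
                    G           A           E           D
  I           0.08674     0.03985     0.09392  4.5912e-04
  C       -1.2181e-04 -4.0602e-05  1.2181e-04  8.1203e-05
  E           0.08662     0.03981     0.09404  5.4033e-04
  solve Keq expr → x = 4.0602e-05; check Q = 9.3840e-06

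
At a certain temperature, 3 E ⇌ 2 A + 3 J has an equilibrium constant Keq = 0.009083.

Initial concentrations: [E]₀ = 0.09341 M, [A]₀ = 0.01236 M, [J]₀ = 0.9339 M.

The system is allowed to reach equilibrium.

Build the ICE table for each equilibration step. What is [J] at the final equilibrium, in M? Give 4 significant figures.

[J]_eq = 0.921 M

Q₀ = 0.1527 vs Keq = 0.009083 ⇒ Q>K, reverse
Step 1:
                   E          A          J
  Initial    0.09341    0.01236     0.9339
  Change     0.01293  -0.008621   -0.01293
  Equil       0.1063   0.003739      0.921
  solve Keq expr → x = -0.00431; check Q = 0.009083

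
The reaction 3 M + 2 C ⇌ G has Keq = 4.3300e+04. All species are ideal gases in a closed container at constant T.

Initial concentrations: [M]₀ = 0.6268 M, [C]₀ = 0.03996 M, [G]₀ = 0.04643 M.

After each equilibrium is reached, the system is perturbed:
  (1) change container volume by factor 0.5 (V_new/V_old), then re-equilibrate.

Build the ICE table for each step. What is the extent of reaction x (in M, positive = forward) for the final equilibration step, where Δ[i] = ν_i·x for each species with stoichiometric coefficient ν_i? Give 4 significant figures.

Q₀ = 118.1 vs Keq = 4.3300e+04 ⇒ Q<K, forward
Step 1:
                   M          C          G
  init        0.6268    0.03996    0.04643
  Δ         -0.05568   -0.03712    0.01856
  eq          0.5711   0.002839    0.06499
  solve Keq expr → x = 0.01856; check Q = 4.3300e+04
Then change container volume by factor 0.5 (V_new/V_old).
Step 2:
                   M          C          G
  init         1.142   0.005677       0.13
  Δ        -0.006351  -0.004234   0.002117
  eq           1.136   0.001443     0.1321
  solve Keq expr → x = 0.002117; check Q = 4.3300e+04

x = 0.002117 M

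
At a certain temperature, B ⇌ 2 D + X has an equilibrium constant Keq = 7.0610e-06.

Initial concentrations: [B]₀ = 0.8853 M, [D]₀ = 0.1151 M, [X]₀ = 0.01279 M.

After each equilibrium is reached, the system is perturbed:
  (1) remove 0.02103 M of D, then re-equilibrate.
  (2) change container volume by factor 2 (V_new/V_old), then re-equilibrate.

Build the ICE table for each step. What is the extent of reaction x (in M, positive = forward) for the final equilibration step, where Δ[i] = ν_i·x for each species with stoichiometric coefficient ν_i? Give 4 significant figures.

Q₀ = 1.9140e-04 vs Keq = 7.0610e-06 ⇒ Q>K, reverse
Step 1:
                  B         D         X
  init       0.8853    0.1151   0.01279
  Δ         0.01203  -0.02405  -0.01203
  eq         0.8973   0.09105 7.6431e-04
  solve Keq expr → x = -0.01203; check Q = 7.0610e-06
Then remove 0.02103 M of D.
Step 2:
                  B         D         X
  init       0.8973   0.07002 7.6431e-04
  Δ       -4.9182e-04 9.8364e-04 4.9182e-04
  eq         0.8968     0.071  0.001256
  solve Keq expr → x = 4.9182e-04; check Q = 7.0610e-06
Then change container volume by factor 2 (V_new/V_old).
Step 3:
                  B         D         X
  init       0.4484    0.0355 6.2806e-04
  Δ       -0.001501  0.003001  0.001501
  eq         0.4469    0.0385  0.002129
  solve Keq expr → x = 0.001501; check Q = 7.0610e-06

x = 0.001501 M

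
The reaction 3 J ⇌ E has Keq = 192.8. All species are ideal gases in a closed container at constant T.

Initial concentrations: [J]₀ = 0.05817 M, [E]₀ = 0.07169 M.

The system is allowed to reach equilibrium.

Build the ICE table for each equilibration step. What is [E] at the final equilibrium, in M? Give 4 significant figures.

[E]_eq = 0.06758 M

Q₀ = 364.2 vs Keq = 192.8 ⇒ Q>K, reverse
Step 1:
                    J           E
  I           0.05817     0.07169
  C           0.01234   -0.004112
  E           0.07051     0.06758
  solve Keq expr → x = -0.004112; check Q = 192.8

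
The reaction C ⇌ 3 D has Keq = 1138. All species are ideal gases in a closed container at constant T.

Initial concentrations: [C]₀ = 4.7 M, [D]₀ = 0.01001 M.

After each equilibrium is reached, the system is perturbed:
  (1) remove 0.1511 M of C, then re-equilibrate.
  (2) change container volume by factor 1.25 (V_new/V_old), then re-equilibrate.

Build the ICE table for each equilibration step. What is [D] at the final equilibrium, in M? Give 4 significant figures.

[D]_eq = 9.002 M

Q₀ = 2.1340e-07 vs Keq = 1138 ⇒ Q<K, forward
Step 1:
                  C         D
  init          4.7   0.01001
  Δ          -3.595     10.78
  eq          1.105     10.79
  solve Keq expr → x = 3.595; check Q = 1138
Then remove 0.1511 M of C.
Step 2:
                  C         D
  init       0.9541     10.79
  Δ         0.07947   -0.2384
  eq          1.034     10.56
  solve Keq expr → x = -0.07947; check Q = 1138
Then change container volume by factor 1.25 (V_new/V_old).
Step 3:
                  C         D
  init       0.8269     8.445
  Δ         -0.1858    0.5574
  eq         0.6411     9.002
  solve Keq expr → x = 0.1858; check Q = 1138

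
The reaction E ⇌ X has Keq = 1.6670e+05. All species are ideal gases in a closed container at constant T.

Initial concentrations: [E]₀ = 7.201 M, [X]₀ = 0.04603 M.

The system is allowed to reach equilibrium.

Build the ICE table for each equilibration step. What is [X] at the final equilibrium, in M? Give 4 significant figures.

Q₀ = 0.006392 vs Keq = 1.6670e+05 ⇒ Q<K, forward
Step 1:
                   E          X
  init         7.201    0.04603
  Δ           -7.201      7.201
  eq      4.3473e-05      7.247
  solve Keq expr → x = 7.201; check Q = 1.6670e+05

[X]_eq = 7.247 M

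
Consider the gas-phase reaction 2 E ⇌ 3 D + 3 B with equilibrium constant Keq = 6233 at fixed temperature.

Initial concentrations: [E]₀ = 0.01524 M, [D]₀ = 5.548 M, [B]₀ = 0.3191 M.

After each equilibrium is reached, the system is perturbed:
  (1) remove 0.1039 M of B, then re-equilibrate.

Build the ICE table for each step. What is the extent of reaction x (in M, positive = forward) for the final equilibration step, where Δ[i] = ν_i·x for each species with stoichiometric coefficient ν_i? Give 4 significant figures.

x = 0.005445 M

Q₀ = 2.3890e+04 vs Keq = 6233 ⇒ Q>K, reverse
Step 1:
                    E           D           B
  Initial     0.01524       5.548      0.3191
  Change      0.01198    -0.01797    -0.01797
  Equil       0.02722        5.53      0.3011
  solve Keq expr → x = -0.00599; check Q = 6233
Then remove 0.1039 M of B.
Step 2:
                    E           D           B
  Initial     0.02722        5.53      0.1972
  Change     -0.01089     0.01634     0.01634
  Equil       0.01633       5.546      0.2136
  solve Keq expr → x = 0.005445; check Q = 6233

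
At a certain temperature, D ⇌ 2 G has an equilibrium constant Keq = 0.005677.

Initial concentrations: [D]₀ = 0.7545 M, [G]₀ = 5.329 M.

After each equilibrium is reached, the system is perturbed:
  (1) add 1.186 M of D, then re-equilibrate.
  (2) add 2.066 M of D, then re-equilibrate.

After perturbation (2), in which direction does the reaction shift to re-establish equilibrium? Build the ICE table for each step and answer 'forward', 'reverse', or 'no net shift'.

Q₀ = 37.64 vs Keq = 0.005677 ⇒ Q>K, reverse
Step 1:
                   D          G
  init        0.7545      5.329
  Δ            2.596     -5.191
  eq            3.35     0.1379
  solve Keq expr → x = -2.596; check Q = 0.005677
Then add 1.186 M of D.
Step 2:
                   D          G
  init         4.536     0.1379
  Δ         -0.01118    0.02237
  eq           4.525     0.1603
  solve Keq expr → x = 0.01118; check Q = 0.005677
Then add 2.066 M of D.
Step 3:
                   D          G
  init         6.591     0.1603
  Δ         -0.01646    0.03292
  eq           6.574     0.1932
  solve Keq expr → x = 0.01646; check Q = 0.005677

Direction: forward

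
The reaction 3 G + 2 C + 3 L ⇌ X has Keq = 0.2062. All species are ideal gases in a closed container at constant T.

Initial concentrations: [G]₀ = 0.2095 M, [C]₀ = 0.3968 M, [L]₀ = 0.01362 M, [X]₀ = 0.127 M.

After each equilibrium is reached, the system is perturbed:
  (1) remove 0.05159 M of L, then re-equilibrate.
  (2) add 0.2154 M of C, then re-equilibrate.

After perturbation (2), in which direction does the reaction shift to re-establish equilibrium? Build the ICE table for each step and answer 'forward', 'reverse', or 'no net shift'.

Q₀ = 3.4720e+07 vs Keq = 0.2062 ⇒ Q>K, reverse
Step 1:
                  G         C         L         X
  Initial    0.2095    0.3968   0.01362     0.127
  Change     0.3778    0.2519    0.3778   -0.1259
  Equil      0.5873    0.6487    0.3915  0.001055
  solve Keq expr → x = -0.1259; check Q = 0.2062
Then remove 0.05159 M of L.
Step 2:
                  G         C         L         X
  Initial    0.5873    0.6487    0.3399  0.001055
  Change   0.001058 7.0530e-04  0.001058 -3.5265e-04
  Equil      0.5884    0.6494    0.3409 7.0192e-04
  solve Keq expr → x = -3.5265e-04; check Q = 0.2062
Then add 0.2154 M of C.
Step 3:
                  G         C         L         X
  Initial    0.5884    0.8648    0.3409 7.0192e-04
  Change  -0.001541 -0.001027 -0.001541 5.1356e-04
  Equil      0.5869    0.8638    0.3394  0.001215
  solve Keq expr → x = 5.1356e-04; check Q = 0.2062

Direction: forward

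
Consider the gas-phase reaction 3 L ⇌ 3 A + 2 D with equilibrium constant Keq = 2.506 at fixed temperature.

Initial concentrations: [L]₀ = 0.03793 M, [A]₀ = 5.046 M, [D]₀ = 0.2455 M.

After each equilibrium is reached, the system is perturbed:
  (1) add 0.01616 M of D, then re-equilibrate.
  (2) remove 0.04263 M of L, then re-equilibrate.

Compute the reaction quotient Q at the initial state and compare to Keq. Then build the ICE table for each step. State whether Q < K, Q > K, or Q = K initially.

Q₀ = 1.4190e+05; Q > K (proceeds reverse)

Q₀ = 1.4190e+05 vs Keq = 2.506 ⇒ Q>K, reverse
Step 1:
                  L         A         D
  init      0.03793     5.046    0.2455
  Δ           0.319    -0.319   -0.2127
  eq         0.3569     4.727   0.03284
  solve Keq expr → x = -0.1063; check Q = 2.506
Then add 0.01616 M of D.
Step 2:
                  L         A         D
  init       0.3569     4.727     0.049
  Δ         0.01976  -0.01976  -0.01317
  eq         0.3767     4.707   0.03583
  solve Keq expr → x = -0.006586; check Q = 2.506
Then remove 0.04263 M of L.
Step 3:
                  L         A         D
  init        0.334     4.707   0.03583
  Δ        0.007279 -0.007279 -0.004852
  eq         0.3413       4.7   0.03098
  solve Keq expr → x = -0.002426; check Q = 2.506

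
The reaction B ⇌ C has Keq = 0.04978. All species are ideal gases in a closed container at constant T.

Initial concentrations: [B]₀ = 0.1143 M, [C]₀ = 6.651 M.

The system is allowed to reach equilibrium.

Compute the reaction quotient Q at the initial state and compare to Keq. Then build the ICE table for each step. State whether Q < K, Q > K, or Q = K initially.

Q₀ = 58.19 vs Keq = 0.04978 ⇒ Q>K, reverse
Step 1:
                  B         C
  I          0.1143     6.651
  C            6.33     -6.33
  E           6.444    0.3208
  solve Keq expr → x = -6.33; check Q = 0.04978

Q₀ = 58.19; Q > K (proceeds reverse)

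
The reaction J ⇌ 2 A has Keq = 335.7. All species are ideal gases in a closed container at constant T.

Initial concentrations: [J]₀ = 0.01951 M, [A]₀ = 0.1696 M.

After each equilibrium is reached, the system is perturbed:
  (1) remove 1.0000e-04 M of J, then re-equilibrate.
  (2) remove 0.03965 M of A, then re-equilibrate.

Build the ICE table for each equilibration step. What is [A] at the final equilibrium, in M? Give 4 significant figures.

Q₀ = 1.474 vs Keq = 335.7 ⇒ Q<K, forward
Step 1:
                  J         A
  init      0.01951    0.1696
  Δ        -0.01938   0.03876
  eq      1.2933e-04    0.2084
  solve Keq expr → x = 0.01938; check Q = 335.7
Then remove 1.0000e-04 M of J.
Step 2:
                  J         A
  init    2.9325e-05    0.2084
  Δ       9.9752e-05 -1.9950e-04
  eq      1.2908e-04    0.2082
  solve Keq expr → x = -9.9752e-05; check Q = 335.7
Then remove 0.03965 M of A.
Step 3:
                  J         A
  init    1.2908e-04    0.1685
  Δ       -4.4400e-05 8.8801e-05
  eq      8.4677e-05    0.1686
  solve Keq expr → x = 4.4400e-05; check Q = 335.7

[A]_eq = 0.1686 M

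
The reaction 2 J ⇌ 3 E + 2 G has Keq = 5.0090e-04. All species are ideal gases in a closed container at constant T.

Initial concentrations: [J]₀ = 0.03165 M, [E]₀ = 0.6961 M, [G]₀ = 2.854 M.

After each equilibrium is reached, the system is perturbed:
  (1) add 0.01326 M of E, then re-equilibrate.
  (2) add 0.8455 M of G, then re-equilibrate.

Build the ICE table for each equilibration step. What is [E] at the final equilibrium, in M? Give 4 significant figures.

Q₀ = 2743 vs Keq = 5.0090e-04 ⇒ Q>K, reverse
Step 1:
                  J         E         G
  I         0.03165    0.6961     2.854
  C          0.4461   -0.6691   -0.4461
  E          0.4777   0.02701     2.408
  solve Keq expr → x = -0.223; check Q = 5.0090e-04
Then add 0.01326 M of E.
Step 2:
                  J         E         G
  I          0.4777   0.04027     2.408
  C        0.008582  -0.01287 -0.008582
  E          0.4863    0.0274     2.399
  solve Keq expr → x = -0.004291; check Q = 5.0090e-04
Then add 0.8455 M of G.
Step 3:
                  J         E         G
  I          0.4863    0.0274     3.245
  C        0.003253  -0.00488 -0.003253
  E          0.4895   0.02252     3.242
  solve Keq expr → x = -0.001627; check Q = 5.0090e-04

[E]_eq = 0.02252 M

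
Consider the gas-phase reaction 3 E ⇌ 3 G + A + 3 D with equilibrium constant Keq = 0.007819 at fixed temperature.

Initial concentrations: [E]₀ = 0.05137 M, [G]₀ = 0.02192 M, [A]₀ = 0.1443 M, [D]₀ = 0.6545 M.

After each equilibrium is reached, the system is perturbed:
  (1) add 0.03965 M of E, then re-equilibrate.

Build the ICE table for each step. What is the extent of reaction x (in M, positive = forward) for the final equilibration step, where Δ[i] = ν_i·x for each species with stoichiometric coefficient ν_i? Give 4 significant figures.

x = 0.004542 M

Q₀ = 0.003143 vs Keq = 0.007819 ⇒ Q<K, forward
Step 1:
                    E           G           A           D
  I           0.05137     0.02192      0.1443      0.6545
  C         -0.004746    0.004746    0.001582    0.004746
  E           0.04662     0.02667      0.1459      0.6592
  solve Keq expr → x = 0.001582; check Q = 0.007819
Then add 0.03965 M of E.
Step 2:
                    E           G           A           D
  I           0.08627     0.02667      0.1459      0.6592
  C          -0.01363     0.01363    0.004542     0.01363
  E           0.07265     0.04029      0.1504      0.6729
  solve Keq expr → x = 0.004542; check Q = 0.007819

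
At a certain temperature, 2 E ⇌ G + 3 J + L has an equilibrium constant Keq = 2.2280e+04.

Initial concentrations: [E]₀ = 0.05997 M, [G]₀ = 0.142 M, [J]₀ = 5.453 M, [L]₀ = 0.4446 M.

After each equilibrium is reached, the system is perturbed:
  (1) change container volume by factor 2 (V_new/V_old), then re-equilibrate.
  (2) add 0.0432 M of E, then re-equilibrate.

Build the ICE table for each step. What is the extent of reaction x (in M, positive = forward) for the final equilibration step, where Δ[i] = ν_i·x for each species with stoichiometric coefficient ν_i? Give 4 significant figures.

x = 0.02115 M

Q₀ = 2846 vs Keq = 2.2280e+04 ⇒ Q<K, forward
Step 1:
                   E          G          J          L
  init       0.05997      0.142      5.453     0.4446
  Δ         -0.03639     0.0182    0.05459     0.0182
  eq         0.02358     0.1602      5.508     0.4628
  solve Keq expr → x = 0.0182; check Q = 2.2280e+04
Then change container volume by factor 2 (V_new/V_old).
Step 2:
                   E          G          J          L
  init       0.01179     0.0801      2.754     0.2314
  Δ        -0.007464   0.003732     0.0112   0.003732
  eq        0.004325    0.08383      2.765     0.2351
  solve Keq expr → x = 0.003732; check Q = 2.2280e+04
Then add 0.0432 M of E.
Step 3:
                   E          G          J          L
  init       0.04752    0.08383      2.765     0.2351
  Δ          -0.0423    0.02115    0.06345    0.02115
  eq        0.005227      0.105      2.828     0.2563
  solve Keq expr → x = 0.02115; check Q = 2.2280e+04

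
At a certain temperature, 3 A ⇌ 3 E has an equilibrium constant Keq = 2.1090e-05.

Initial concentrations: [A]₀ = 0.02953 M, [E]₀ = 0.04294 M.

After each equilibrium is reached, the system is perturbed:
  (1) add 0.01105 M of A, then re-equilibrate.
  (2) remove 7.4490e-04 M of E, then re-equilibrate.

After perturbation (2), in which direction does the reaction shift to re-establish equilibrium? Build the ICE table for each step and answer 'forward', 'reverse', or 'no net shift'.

Q₀ = 3.075 vs Keq = 2.1090e-05 ⇒ Q>K, reverse
Step 1:
                   A          E
  I          0.02953    0.04294
  C          0.04099   -0.04099
  E          0.07052   0.001948
  solve Keq expr → x = -0.01366; check Q = 2.1090e-05
Then add 0.01105 M of A.
Step 2:
                   A          E
  I          0.08157   0.001948
  C       -2.9709e-04 2.9709e-04
  E          0.08127   0.002246
  solve Keq expr → x = 9.9029e-05; check Q = 2.1090e-05
Then remove 7.4490e-04 M of E.
Step 3:
                   A          E
  I          0.08127   0.001501
  C       -7.2487e-04 7.2487e-04
  E          0.08055   0.002225
  solve Keq expr → x = 2.4162e-04; check Q = 2.1090e-05

Direction: forward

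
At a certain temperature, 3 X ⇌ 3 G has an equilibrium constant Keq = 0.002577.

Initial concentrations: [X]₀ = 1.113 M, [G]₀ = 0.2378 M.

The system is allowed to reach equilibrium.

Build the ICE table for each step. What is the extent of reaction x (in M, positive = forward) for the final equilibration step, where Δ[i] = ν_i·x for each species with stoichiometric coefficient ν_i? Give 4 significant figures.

x = -0.02498 M

Q₀ = 0.009753 vs Keq = 0.002577 ⇒ Q>K, reverse
Step 1:
                  X         G
  init        1.113    0.2378
  Δ         0.07493  -0.07493
  eq          1.188    0.1629
  solve Keq expr → x = -0.02498; check Q = 0.002577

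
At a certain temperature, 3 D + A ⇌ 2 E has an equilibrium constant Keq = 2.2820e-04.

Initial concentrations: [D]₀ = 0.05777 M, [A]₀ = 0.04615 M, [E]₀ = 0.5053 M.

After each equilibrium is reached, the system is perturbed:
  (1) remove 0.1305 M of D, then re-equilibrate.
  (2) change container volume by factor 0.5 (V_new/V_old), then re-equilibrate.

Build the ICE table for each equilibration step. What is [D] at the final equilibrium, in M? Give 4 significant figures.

[D]_eq = 1.343 M

Q₀ = 2.8696e+04 vs Keq = 2.2820e-04 ⇒ Q>K, reverse
Step 1:
                    D           A           E
  init        0.05777     0.04615      0.5053
  Δ             0.749      0.2497     -0.4993
  eq           0.8068      0.2958    0.005954
  solve Keq expr → x = -0.2497; check Q = 2.2820e-04
Then remove 0.1305 M of D.
Step 2:
                    D           A           E
  init         0.6763      0.2958    0.005954
  Δ          0.002038  6.7930e-04   -0.001359
  eq           0.6783      0.2965    0.004595
  solve Keq expr → x = -6.7930e-04; check Q = 2.2820e-04
Then change container volume by factor 0.5 (V_new/V_old).
Step 3:
                    D           A           E
  init          1.357       0.593    0.009191
  Δ          -0.01328   -0.004427    0.008854
  eq            1.343      0.5886     0.01804
  solve Keq expr → x = 0.004427; check Q = 2.2820e-04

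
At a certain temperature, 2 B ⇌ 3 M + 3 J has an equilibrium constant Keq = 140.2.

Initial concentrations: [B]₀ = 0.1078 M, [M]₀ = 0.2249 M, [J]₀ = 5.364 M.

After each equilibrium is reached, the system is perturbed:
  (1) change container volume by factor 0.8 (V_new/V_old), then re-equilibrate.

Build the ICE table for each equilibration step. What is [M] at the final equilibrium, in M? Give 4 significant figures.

Q₀ = 151.1 vs Keq = 140.2 ⇒ Q>K, reverse
Step 1:
                   B          M          J
  Initial     0.1078     0.2249      5.364
  Change    0.001898  -0.002847  -0.002847
  Equil       0.1097     0.2221      5.361
  solve Keq expr → x = -9.4897e-04; check Q = 140.2
Then change container volume by factor 0.8 (V_new/V_old).
Step 2:
                   B          M          J
  Initial     0.1371     0.2776      6.701
  Change     0.02831   -0.04246   -0.04246
  Equil       0.1654     0.2351      6.659
  solve Keq expr → x = -0.01415; check Q = 140.2

[M]_eq = 0.2351 M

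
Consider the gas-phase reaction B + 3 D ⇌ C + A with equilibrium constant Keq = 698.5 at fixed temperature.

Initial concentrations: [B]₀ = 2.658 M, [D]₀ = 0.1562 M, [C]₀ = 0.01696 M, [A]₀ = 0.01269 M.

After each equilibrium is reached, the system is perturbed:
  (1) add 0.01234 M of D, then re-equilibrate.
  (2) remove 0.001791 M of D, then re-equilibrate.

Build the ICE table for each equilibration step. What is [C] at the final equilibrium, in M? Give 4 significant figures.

Q₀ = 0.02125 vs Keq = 698.5 ⇒ Q<K, forward
Step 1:
                  B         D         C         A
  init        2.658    0.1562   0.01696   0.01269
  Δ        -0.04777   -0.1433   0.04777   0.04777
  eq           2.61    0.0129   0.06473   0.06046
  solve Keq expr → x = 0.04777; check Q = 698.5
Then add 0.01234 M of D.
Step 2:
                  B         D         C         A
  init         2.61   0.02524   0.06473   0.06046
  Δ       -0.003933   -0.0118  0.003933  0.003933
  eq          2.606   0.01344   0.06866   0.06439
  solve Keq expr → x = 0.003933; check Q = 698.5
Then remove 0.001791 M of D.
Step 3:
                  B         D         C         A
  init        2.606   0.01165   0.06866   0.06439
  Δ       5.7097e-04  0.001713 -5.7097e-04 -5.7097e-04
  eq          2.607   0.01336   0.06809   0.06382
  solve Keq expr → x = -5.7097e-04; check Q = 698.5

[C]_eq = 0.06809 M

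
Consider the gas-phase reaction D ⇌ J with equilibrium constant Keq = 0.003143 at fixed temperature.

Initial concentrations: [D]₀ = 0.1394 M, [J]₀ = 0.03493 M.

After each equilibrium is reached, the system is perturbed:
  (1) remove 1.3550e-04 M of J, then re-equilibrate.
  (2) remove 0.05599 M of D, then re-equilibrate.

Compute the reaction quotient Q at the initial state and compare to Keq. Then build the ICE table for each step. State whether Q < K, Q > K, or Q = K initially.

Q₀ = 0.2506 vs Keq = 0.003143 ⇒ Q>K, reverse
Step 1:
                  D         J
  I          0.1394   0.03493
  C         0.03438  -0.03438
  E          0.1738 5.4620e-04
  solve Keq expr → x = -0.03438; check Q = 0.003143
Then remove 1.3550e-04 M of J.
Step 2:
                  D         J
  I          0.1738 4.1070e-04
  C       -1.3508e-04 1.3508e-04
  E          0.1736 5.4578e-04
  solve Keq expr → x = 1.3508e-04; check Q = 0.003143
Then remove 0.05599 M of D.
Step 3:
                  D         J
  I          0.1177 5.4578e-04
  C       1.7543e-04 -1.7543e-04
  E          0.1178 3.7035e-04
  solve Keq expr → x = -1.7543e-04; check Q = 0.003143

Q₀ = 0.2506; Q > K (proceeds reverse)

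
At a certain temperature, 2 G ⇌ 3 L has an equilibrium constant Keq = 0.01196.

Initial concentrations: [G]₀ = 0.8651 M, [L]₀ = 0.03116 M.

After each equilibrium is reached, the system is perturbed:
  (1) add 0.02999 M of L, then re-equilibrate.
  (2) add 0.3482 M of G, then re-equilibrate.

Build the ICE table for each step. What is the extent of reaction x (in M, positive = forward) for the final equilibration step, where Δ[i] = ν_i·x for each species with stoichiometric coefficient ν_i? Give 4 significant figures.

x = 0.01643 M

Q₀ = 4.0426e-05 vs Keq = 0.01196 ⇒ Q<K, forward
Step 1:
                    G           L
  Initial      0.8651     0.03116
  Change      -0.1061      0.1591
  Equil         0.759      0.1903
  solve Keq expr → x = 0.05304; check Q = 0.01196
Then add 0.02999 M of L.
Step 2:
                    G           L
  Initial       0.759      0.2203
  Change        0.018    -0.02699
  Equil         0.777      0.1933
  solve Keq expr → x = -0.008998; check Q = 0.01196
Then add 0.3482 M of G.
Step 3:
                    G           L
  Initial       1.125      0.1933
  Change     -0.03285     0.04928
  Equil         1.092      0.2426
  solve Keq expr → x = 0.01643; check Q = 0.01196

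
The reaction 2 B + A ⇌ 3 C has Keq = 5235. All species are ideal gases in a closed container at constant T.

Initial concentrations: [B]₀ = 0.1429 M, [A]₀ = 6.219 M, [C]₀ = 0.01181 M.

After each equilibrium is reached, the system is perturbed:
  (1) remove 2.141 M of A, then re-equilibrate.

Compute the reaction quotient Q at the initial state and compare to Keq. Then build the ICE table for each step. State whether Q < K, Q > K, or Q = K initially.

Q₀ = 1.2971e-05 vs Keq = 5235 ⇒ Q<K, forward
Step 1:
                   B          A          C
  Initial     0.1429      6.219    0.01181
  Change     -0.1423   -0.07115     0.2135
  Equil   5.9597e-04      6.148     0.2253
  solve Keq expr → x = 0.07115; check Q = 5235
Then remove 2.141 M of A.
Step 2:
                   B          A          C
  Initial 5.9597e-04      4.007     0.2253
  Change  1.4120e-04 7.0600e-05 -2.1180e-04
  Equil   7.3717e-04      4.007     0.2251
  solve Keq expr → x = -7.0600e-05; check Q = 5235

Q₀ = 1.2971e-05; Q < K (proceeds forward)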